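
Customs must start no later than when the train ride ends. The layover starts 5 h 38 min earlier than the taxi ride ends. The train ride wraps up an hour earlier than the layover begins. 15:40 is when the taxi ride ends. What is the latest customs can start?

The layover starts at 15:40 − 338 min = 10:02.
The train ride ends at 10:02 − 60 min = 09:02.
Customs is bounded by the train ride, so the latest it can start is 09:02.

09:02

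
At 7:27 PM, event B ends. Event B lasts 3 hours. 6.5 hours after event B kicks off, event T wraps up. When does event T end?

10:57 PM

Event B starts at 7:27 PM − 180 min = 4:27 PM.
Event T ends at 4:27 PM + 390 min = 10:57 PM.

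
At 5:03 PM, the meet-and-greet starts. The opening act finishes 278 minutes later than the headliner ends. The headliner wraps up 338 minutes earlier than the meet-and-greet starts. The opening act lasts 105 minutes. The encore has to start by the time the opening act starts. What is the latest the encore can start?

The headliner ends at 5:03 PM − 338 min = 11:25 AM.
The opening act ends at 11:25 AM + 278 min = 4:03 PM.
The opening act starts at 4:03 PM − 105 min = 2:18 PM.
The encore is bounded by the opening act, so the latest it can start is 2:18 PM.

2:18 PM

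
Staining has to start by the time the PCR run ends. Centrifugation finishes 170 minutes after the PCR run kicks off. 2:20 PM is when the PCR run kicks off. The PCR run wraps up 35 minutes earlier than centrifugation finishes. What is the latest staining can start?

Centrifugation ends at 2:20 PM + 170 min = 5:10 PM.
The PCR run ends at 5:10 PM − 35 min = 4:35 PM.
Staining is bounded by the PCR run, so the latest it can start is 4:35 PM.

4:35 PM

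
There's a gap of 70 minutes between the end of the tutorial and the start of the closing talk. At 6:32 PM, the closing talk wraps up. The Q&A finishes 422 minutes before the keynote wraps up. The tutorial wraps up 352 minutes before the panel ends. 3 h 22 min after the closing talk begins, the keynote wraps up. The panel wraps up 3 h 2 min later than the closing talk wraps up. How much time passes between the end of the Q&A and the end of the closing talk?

320 minutes

The panel ends at 6:32 PM + 182 min = 9:34 PM.
The tutorial ends at 9:34 PM − 352 min = 3:42 PM.
The closing talk starts at 3:42 PM + 70 min = 4:52 PM.
The keynote ends at 4:52 PM + 202 min = 8:14 PM.
The Q&A ends at 8:14 PM − 422 min = 1:12 PM.
From 1:12 PM to 6:32 PM is 320 minutes.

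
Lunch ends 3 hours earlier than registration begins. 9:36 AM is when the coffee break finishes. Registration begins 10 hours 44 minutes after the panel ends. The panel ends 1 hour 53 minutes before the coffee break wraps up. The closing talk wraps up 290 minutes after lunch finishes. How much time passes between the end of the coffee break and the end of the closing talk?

The panel ends at 9:36 AM − 113 min = 7:43 AM.
Registration starts at 7:43 AM + 644 min = 6:27 PM.
Lunch ends at 6:27 PM − 180 min = 3:27 PM.
The closing talk ends at 3:27 PM + 290 min = 8:17 PM.
From 9:36 AM to 8:17 PM is 641 minutes.

641 minutes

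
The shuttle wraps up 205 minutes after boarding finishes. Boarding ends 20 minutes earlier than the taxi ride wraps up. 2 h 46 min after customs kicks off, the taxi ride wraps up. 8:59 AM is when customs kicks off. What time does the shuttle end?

2:50 PM

The taxi ride ends at 8:59 AM + 166 min = 11:45 AM.
Boarding ends at 11:45 AM − 20 min = 11:25 AM.
The shuttle ends at 11:25 AM + 205 min = 2:50 PM.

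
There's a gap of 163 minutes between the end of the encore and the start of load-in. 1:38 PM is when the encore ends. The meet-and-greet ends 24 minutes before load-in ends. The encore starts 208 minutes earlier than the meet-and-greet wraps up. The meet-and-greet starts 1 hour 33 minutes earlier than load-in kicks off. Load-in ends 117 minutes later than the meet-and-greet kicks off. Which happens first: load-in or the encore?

the encore

Load-in starts at 1:38 PM + 163 min = 4:21 PM.
The meet-and-greet starts at 4:21 PM − 93 min = 2:48 PM.
Load-in ends at 2:48 PM + 117 min = 4:45 PM.
The meet-and-greet ends at 4:45 PM − 24 min = 4:21 PM.
The encore starts at 4:21 PM − 208 min = 12:53 PM.
Load-in starts at 4:21 PM and the encore starts at 12:53 PM, so the encore is first.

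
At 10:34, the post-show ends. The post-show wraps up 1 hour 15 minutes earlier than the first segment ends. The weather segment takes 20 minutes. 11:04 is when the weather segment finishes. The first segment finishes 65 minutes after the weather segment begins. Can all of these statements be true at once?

The weather segment starts at 11:04 − 20 min = 10:44.
The first segment ends at 10:44 + 65 min = 11:49.
The post-show ends at 11:49 − 75 min = 10:34.
That matches the stated 10:34, so the schedule is consistent.

Yes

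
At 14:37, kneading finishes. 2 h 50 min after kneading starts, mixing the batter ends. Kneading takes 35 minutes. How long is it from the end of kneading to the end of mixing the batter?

Kneading starts at 14:37 − 35 min = 14:02.
Mixing the batter ends at 14:02 + 170 min = 16:52.
From 14:37 to 16:52 is 2 hours 15 minutes.

2 hours 15 minutes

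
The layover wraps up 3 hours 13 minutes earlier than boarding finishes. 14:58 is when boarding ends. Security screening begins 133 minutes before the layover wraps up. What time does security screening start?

The layover ends at 14:58 − 193 min = 11:45.
Security screening starts at 11:45 − 133 min = 09:32.

09:32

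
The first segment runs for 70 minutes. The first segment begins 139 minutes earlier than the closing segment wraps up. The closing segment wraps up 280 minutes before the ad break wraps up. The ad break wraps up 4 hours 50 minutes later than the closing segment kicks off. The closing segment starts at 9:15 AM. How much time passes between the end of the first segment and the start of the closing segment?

The ad break ends at 9:15 AM + 290 min = 2:05 PM.
The closing segment ends at 2:05 PM − 280 min = 9:25 AM.
The first segment starts at 9:25 AM − 139 min = 7:06 AM.
The first segment ends at 7:06 AM + 70 min = 8:16 AM.
From 8:16 AM to 9:15 AM is 59 minutes.

59 minutes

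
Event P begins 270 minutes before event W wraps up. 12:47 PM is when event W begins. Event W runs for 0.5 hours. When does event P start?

Event W ends at 12:47 PM + 30 min = 1:17 PM.
Event P starts at 1:17 PM − 270 min = 8:47 AM.

8:47 AM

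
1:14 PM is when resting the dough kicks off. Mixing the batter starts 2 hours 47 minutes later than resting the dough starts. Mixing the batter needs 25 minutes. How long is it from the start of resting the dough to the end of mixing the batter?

Mixing the batter starts at 1:14 PM + 167 min = 4:01 PM.
Mixing the batter ends at 4:01 PM + 25 min = 4:26 PM.
From 1:14 PM to 4:26 PM is 3 h 12 min.

3 h 12 min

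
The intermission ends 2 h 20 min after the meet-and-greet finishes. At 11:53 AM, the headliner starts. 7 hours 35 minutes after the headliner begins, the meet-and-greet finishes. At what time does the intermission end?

9:48 PM

The meet-and-greet ends at 11:53 AM + 455 min = 7:28 PM.
The intermission ends at 7:28 PM + 140 min = 9:48 PM.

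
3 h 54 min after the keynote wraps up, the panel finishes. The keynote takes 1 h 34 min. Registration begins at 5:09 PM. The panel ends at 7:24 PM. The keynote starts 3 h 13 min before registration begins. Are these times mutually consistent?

The keynote starts at 5:09 PM − 193 min = 1:56 PM.
The keynote ends at 1:56 PM + 94 min = 3:30 PM.
The panel ends at 3:30 PM + 234 min = 7:24 PM.
That matches the stated 7:24 PM, so the schedule is consistent.

Yes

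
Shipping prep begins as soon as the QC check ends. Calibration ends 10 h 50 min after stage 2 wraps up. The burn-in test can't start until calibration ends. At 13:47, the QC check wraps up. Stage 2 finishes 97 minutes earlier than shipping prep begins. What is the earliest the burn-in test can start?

23:00

Shipping prep starts at 13:47.
Stage 2 ends at 13:47 − 97 min = 12:10.
Calibration ends at 12:10 + 650 min = 23:00.
The burn-in test is bounded by calibration, so the earliest it can start is 23:00.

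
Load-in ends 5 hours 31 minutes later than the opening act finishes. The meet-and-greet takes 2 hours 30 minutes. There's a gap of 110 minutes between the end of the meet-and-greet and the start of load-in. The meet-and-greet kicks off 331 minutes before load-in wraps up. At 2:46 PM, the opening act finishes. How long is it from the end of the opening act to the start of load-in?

4 h 20 min

Load-in ends at 2:46 PM + 331 min = 8:17 PM.
The meet-and-greet starts at 8:17 PM − 331 min = 2:46 PM.
The meet-and-greet ends at 2:46 PM + 150 min = 5:16 PM.
Load-in starts at 5:16 PM + 110 min = 7:06 PM.
From 2:46 PM to 7:06 PM is 4 h 20 min.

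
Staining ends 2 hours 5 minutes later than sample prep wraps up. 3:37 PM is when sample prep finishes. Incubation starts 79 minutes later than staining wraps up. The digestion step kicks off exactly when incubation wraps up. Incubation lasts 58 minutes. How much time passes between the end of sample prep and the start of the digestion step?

262 minutes

Staining ends at 3:37 PM + 125 min = 5:42 PM.
Incubation starts at 5:42 PM + 79 min = 7:01 PM.
Incubation ends at 7:01 PM + 58 min = 7:59 PM.
So the digestion step starts at 7:59 PM.
From 3:37 PM to 7:59 PM is 262 minutes.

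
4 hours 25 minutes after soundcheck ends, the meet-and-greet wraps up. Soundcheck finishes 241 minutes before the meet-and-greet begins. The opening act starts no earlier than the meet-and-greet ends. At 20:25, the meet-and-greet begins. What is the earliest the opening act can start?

20:49

Soundcheck ends at 20:25 − 241 min = 16:24.
The meet-and-greet ends at 16:24 + 265 min = 20:49.
The opening act is bounded by the meet-and-greet, so the earliest it can start is 20:49.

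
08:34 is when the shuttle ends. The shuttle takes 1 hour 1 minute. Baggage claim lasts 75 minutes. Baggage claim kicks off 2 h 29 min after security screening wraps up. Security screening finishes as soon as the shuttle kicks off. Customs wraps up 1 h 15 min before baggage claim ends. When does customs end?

10:02

The shuttle starts at 08:34 − 61 min = 07:33.
So security screening ends at 07:33.
Baggage claim starts at 07:33 + 149 min = 10:02.
Baggage claim ends at 10:02 + 75 min = 11:17.
Customs ends at 11:17 − 75 min = 10:02.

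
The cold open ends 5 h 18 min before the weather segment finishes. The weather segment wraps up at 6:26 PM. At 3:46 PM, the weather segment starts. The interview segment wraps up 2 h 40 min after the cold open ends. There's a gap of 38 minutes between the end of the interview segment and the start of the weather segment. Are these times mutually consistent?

The cold open ends at 6:26 PM − 318 min = 1:08 PM.
The interview segment ends at 1:08 PM + 160 min = 3:48 PM.
The weather segment starts at 3:48 PM + 38 min = 4:26 PM.
But the weather segment is also said to start at 3:46 PM — a 40-minute conflict.

No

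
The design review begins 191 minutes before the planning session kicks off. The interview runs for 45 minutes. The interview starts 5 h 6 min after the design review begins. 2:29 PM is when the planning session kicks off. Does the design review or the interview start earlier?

the design review

The design review starts at 2:29 PM − 191 min = 11:18 AM.
The interview starts at 11:18 AM + 306 min = 4:24 PM.
The design review starts at 11:18 AM and the interview starts at 4:24 PM, so the design review is first.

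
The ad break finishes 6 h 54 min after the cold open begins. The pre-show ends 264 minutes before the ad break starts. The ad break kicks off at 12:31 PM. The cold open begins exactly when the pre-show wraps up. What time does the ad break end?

The pre-show ends at 12:31 PM − 264 min = 8:07 AM.
So the cold open starts at 8:07 AM.
The ad break ends at 8:07 AM + 414 min = 3:01 PM.

3:01 PM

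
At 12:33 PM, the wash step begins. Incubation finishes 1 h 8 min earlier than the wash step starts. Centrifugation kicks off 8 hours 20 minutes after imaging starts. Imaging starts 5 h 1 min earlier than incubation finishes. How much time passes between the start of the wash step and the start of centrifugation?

131 minutes

Incubation ends at 12:33 PM − 68 min = 11:25 AM.
Imaging starts at 11:25 AM − 301 min = 6:24 AM.
Centrifugation starts at 6:24 AM + 500 min = 2:44 PM.
From 12:33 PM to 2:44 PM is 131 minutes.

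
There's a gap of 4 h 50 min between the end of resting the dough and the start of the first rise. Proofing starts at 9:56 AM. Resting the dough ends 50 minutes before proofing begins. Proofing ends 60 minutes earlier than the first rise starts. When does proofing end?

12:56 PM

Resting the dough ends at 9:56 AM − 50 min = 9:06 AM.
The first rise starts at 9:06 AM + 290 min = 1:56 PM.
Proofing ends at 1:56 PM − 60 min = 12:56 PM.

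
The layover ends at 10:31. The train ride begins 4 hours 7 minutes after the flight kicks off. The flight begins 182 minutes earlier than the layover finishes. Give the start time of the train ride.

The flight starts at 10:31 − 182 min = 07:29.
The train ride starts at 07:29 + 247 min = 11:36.

11:36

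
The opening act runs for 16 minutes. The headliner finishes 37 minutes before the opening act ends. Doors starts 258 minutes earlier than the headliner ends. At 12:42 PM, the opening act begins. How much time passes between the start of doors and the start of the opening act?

The opening act ends at 12:42 PM + 16 min = 12:58 PM.
The headliner ends at 12:58 PM − 37 min = 12:21 PM.
Doors starts at 12:21 PM − 258 min = 8:03 AM.
From 8:03 AM to 12:42 PM is 4 h 39 min.

4 h 39 min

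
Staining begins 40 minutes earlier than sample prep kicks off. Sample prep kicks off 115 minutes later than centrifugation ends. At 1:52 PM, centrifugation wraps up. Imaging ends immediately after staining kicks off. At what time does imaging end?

3:07 PM

Sample prep starts at 1:52 PM + 115 min = 3:47 PM.
Staining starts at 3:47 PM − 40 min = 3:07 PM.
So imaging ends at 3:07 PM.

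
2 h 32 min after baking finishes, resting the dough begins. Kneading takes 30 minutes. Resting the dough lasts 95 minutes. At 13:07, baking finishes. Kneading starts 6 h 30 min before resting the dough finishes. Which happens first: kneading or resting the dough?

Resting the dough starts at 13:07 + 152 min = 15:39.
Resting the dough ends at 15:39 + 95 min = 17:14.
Kneading starts at 17:14 − 390 min = 10:44.
Kneading starts at 10:44 and resting the dough starts at 15:39, so kneading is first.

kneading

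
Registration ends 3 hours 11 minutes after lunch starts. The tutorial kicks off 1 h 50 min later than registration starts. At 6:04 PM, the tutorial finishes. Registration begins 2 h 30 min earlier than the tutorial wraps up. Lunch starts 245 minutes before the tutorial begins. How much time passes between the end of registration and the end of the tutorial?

94 minutes

Registration starts at 6:04 PM − 150 min = 3:34 PM.
The tutorial starts at 3:34 PM + 110 min = 5:24 PM.
Lunch starts at 5:24 PM − 245 min = 1:19 PM.
Registration ends at 1:19 PM + 191 min = 4:30 PM.
From 4:30 PM to 6:04 PM is 94 minutes.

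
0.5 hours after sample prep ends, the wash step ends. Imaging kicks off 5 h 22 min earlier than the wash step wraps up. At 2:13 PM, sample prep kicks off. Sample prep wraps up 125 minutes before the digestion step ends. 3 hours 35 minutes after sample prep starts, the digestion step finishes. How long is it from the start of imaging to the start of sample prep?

202 minutes

The digestion step ends at 2:13 PM + 215 min = 5:48 PM.
Sample prep ends at 5:48 PM − 125 min = 3:43 PM.
The wash step ends at 3:43 PM + 30 min = 4:13 PM.
Imaging starts at 4:13 PM − 322 min = 10:51 AM.
From 10:51 AM to 2:13 PM is 202 minutes.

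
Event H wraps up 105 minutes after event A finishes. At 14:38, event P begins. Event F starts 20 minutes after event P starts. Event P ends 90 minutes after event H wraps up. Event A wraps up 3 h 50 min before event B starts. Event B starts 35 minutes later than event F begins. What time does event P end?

Event F starts at 14:38 + 20 min = 14:58.
Event B starts at 14:58 + 35 min = 15:33.
Event A ends at 15:33 − 230 min = 11:43.
Event H ends at 11:43 + 105 min = 13:28.
Event P ends at 13:28 + 90 min = 14:58.

14:58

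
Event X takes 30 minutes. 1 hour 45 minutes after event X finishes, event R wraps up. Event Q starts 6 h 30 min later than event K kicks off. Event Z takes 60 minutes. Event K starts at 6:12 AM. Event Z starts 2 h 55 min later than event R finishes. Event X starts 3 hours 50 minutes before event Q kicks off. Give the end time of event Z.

3:02 PM

Event Q starts at 6:12 AM + 390 min = 12:42 PM.
Event X starts at 12:42 PM − 230 min = 8:52 AM.
Event X ends at 8:52 AM + 30 min = 9:22 AM.
Event R ends at 9:22 AM + 105 min = 11:07 AM.
Event Z starts at 11:07 AM + 175 min = 2:02 PM.
Event Z ends at 2:02 PM + 60 min = 3:02 PM.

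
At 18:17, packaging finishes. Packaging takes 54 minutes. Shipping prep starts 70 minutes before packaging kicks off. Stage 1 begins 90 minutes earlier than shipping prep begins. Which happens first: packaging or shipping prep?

Packaging starts at 18:17 − 54 min = 17:23.
Shipping prep starts at 17:23 − 70 min = 16:13.
Packaging starts at 17:23 and shipping prep starts at 16:13, so shipping prep is first.

shipping prep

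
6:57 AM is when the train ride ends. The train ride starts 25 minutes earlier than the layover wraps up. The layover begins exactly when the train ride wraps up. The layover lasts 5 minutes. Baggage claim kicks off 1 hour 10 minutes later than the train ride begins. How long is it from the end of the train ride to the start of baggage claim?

The layover starts at 6:57 AM.
The layover ends at 6:57 AM + 5 min = 7:02 AM.
The train ride starts at 7:02 AM − 25 min = 6:37 AM.
Baggage claim starts at 6:37 AM + 70 min = 7:47 AM.
From 6:57 AM to 7:47 AM is 50 minutes.

50 minutes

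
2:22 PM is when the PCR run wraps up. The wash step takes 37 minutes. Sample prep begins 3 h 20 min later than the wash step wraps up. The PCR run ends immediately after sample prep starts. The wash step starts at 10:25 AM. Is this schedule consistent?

The wash step ends at 10:25 AM + 37 min = 11:02 AM.
Sample prep starts at 11:02 AM + 200 min = 2:22 PM.
So the PCR run ends at 2:22 PM.
That matches the stated 2:22 PM, so the schedule is consistent.

Yes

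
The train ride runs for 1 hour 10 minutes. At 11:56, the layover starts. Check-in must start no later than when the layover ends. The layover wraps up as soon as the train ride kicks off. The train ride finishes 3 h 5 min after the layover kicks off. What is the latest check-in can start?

The train ride ends at 11:56 + 185 min = 15:01.
The train ride starts at 15:01 − 70 min = 13:51.
So the layover ends at 13:51.
Check-in is bounded by the layover, so the latest it can start is 13:51.

13:51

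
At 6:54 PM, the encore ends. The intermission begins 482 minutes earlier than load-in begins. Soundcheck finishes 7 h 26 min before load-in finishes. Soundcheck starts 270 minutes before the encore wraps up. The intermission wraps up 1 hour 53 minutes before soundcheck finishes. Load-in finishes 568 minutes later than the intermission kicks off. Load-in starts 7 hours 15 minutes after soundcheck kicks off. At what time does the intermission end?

Soundcheck starts at 6:54 PM − 270 min = 2:24 PM.
Load-in starts at 2:24 PM + 435 min = 9:39 PM.
The intermission starts at 9:39 PM − 482 min = 1:37 PM.
Load-in ends at 1:37 PM + 568 min = 11:05 PM.
Soundcheck ends at 11:05 PM − 446 min = 3:39 PM.
The intermission ends at 3:39 PM − 113 min = 1:46 PM.

1:46 PM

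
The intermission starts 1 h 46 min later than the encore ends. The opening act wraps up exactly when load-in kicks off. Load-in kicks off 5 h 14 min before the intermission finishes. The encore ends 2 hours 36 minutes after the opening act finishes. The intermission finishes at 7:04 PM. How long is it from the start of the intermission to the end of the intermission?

Load-in starts at 7:04 PM − 314 min = 1:50 PM.
So the opening act ends at 1:50 PM.
The encore ends at 1:50 PM + 156 min = 4:26 PM.
The intermission starts at 4:26 PM + 106 min = 6:12 PM.
From 6:12 PM to 7:04 PM is 52 minutes.

52 minutes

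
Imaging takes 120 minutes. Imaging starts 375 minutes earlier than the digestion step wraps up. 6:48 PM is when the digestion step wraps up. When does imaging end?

2:33 PM

Imaging starts at 6:48 PM − 375 min = 12:33 PM.
Imaging ends at 12:33 PM + 120 min = 2:33 PM.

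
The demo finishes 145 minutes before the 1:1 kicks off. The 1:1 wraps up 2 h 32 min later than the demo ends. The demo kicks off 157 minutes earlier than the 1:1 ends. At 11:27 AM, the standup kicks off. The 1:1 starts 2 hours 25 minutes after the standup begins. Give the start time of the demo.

11:22 AM

The 1:1 starts at 11:27 AM + 145 min = 1:52 PM.
The demo ends at 1:52 PM − 145 min = 11:27 AM.
The 1:1 ends at 11:27 AM + 152 min = 1:59 PM.
The demo starts at 1:59 PM − 157 min = 11:22 AM.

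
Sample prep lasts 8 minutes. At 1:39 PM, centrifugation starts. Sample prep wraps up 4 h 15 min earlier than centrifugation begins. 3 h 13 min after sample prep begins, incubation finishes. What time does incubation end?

Sample prep ends at 1:39 PM − 255 min = 9:24 AM.
Sample prep starts at 9:24 AM − 8 min = 9:16 AM.
Incubation ends at 9:16 AM + 193 min = 12:29 PM.

12:29 PM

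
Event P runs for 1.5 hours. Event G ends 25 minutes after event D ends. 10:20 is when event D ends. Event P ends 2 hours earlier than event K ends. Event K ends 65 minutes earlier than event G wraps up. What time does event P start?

Event G ends at 10:20 + 25 min = 10:45.
Event K ends at 10:45 − 65 min = 09:40.
Event P ends at 09:40 − 120 min = 07:40.
Event P starts at 07:40 − 90 min = 06:10.

06:10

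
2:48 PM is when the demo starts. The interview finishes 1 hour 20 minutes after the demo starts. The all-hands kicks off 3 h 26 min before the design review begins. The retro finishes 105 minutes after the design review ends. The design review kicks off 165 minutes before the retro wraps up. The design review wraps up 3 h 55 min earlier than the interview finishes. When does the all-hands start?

The interview ends at 2:48 PM + 80 min = 4:08 PM.
The design review ends at 4:08 PM − 235 min = 12:13 PM.
The retro ends at 12:13 PM + 105 min = 1:58 PM.
The design review starts at 1:58 PM − 165 min = 11:13 AM.
The all-hands starts at 11:13 AM − 206 min = 7:47 AM.

7:47 AM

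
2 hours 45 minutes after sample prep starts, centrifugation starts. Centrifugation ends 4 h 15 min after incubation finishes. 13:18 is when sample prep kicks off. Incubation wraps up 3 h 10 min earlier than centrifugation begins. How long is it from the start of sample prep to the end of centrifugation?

Centrifugation starts at 13:18 + 165 min = 16:03.
Incubation ends at 16:03 − 190 min = 12:53.
Centrifugation ends at 12:53 + 255 min = 17:08.
From 13:18 to 17:08 is 3 h 50 min.

3 h 50 min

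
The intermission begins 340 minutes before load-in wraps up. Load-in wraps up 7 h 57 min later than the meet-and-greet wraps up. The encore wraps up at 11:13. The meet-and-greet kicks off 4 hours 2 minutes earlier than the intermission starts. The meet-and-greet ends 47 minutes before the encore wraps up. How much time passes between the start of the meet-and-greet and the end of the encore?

2 h 32 min

The meet-and-greet ends at 11:13 − 47 min = 10:26.
Load-in ends at 10:26 + 477 min = 18:23.
The intermission starts at 18:23 − 340 min = 12:43.
The meet-and-greet starts at 12:43 − 242 min = 08:41.
From 08:41 to 11:13 is 2 h 32 min.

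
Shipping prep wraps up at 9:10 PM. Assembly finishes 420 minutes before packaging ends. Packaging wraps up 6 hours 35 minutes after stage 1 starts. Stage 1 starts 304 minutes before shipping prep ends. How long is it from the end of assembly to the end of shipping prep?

5 h 29 min

Stage 1 starts at 9:10 PM − 304 min = 4:06 PM.
Packaging ends at 4:06 PM + 395 min = 10:41 PM.
Assembly ends at 10:41 PM − 420 min = 3:41 PM.
From 3:41 PM to 9:10 PM is 5 h 29 min.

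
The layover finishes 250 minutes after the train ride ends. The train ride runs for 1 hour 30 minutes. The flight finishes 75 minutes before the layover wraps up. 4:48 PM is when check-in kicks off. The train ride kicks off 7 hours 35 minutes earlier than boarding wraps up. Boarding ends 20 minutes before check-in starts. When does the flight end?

Boarding ends at 4:48 PM − 20 min = 4:28 PM.
The train ride starts at 4:28 PM − 455 min = 8:53 AM.
The train ride ends at 8:53 AM + 90 min = 10:23 AM.
The layover ends at 10:23 AM + 250 min = 2:33 PM.
The flight ends at 2:33 PM − 75 min = 1:18 PM.

1:18 PM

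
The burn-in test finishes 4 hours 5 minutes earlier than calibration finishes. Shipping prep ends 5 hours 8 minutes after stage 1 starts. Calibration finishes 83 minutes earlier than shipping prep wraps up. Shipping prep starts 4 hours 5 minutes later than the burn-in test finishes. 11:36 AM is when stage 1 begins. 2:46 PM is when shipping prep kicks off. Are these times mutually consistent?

No

Shipping prep ends at 11:36 AM + 308 min = 4:44 PM.
Calibration ends at 4:44 PM − 83 min = 3:21 PM.
The burn-in test ends at 3:21 PM − 245 min = 11:16 AM.
Shipping prep starts at 11:16 AM + 245 min = 3:21 PM.
But shipping prep is also said to start at 2:46 PM — a 35-minute conflict.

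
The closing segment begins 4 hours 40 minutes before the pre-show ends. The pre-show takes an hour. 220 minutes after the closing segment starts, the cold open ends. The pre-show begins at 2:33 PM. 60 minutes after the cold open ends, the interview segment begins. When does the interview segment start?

3:33 PM

The pre-show ends at 2:33 PM + 60 min = 3:33 PM.
The closing segment starts at 3:33 PM − 280 min = 10:53 AM.
The cold open ends at 10:53 AM + 220 min = 2:33 PM.
The interview segment starts at 2:33 PM + 60 min = 3:33 PM.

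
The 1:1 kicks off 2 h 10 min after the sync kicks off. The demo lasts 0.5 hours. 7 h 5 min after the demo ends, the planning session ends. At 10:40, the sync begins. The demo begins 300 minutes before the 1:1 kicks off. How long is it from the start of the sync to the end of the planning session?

4 hours 45 minutes

The 1:1 starts at 10:40 + 130 min = 12:50.
The demo starts at 12:50 − 300 min = 07:50.
The demo ends at 07:50 + 30 min = 08:20.
The planning session ends at 08:20 + 425 min = 15:25.
From 10:40 to 15:25 is 4 hours 45 minutes.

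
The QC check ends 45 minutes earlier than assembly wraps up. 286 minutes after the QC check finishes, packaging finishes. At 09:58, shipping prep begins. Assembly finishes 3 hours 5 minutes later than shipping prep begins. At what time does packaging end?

Assembly ends at 09:58 + 185 min = 13:03.
The QC check ends at 13:03 − 45 min = 12:18.
Packaging ends at 12:18 + 286 min = 17:04.

17:04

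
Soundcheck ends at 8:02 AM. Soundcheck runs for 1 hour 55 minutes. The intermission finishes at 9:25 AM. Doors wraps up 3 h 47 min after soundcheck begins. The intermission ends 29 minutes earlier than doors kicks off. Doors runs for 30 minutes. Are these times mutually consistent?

No

Soundcheck starts at 8:02 AM − 115 min = 6:07 AM.
Doors ends at 6:07 AM + 227 min = 9:54 AM.
Doors starts at 9:54 AM − 30 min = 9:24 AM.
The intermission ends at 9:24 AM − 29 min = 8:55 AM.
But the intermission is also said to end at 9:25 AM — a 30-minute conflict.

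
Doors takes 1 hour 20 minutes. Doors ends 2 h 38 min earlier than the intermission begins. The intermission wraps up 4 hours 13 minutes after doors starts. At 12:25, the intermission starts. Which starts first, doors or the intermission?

doors

Doors ends at 12:25 − 158 min = 09:47.
Doors starts at 09:47 − 80 min = 08:27.
Doors starts at 08:27 and the intermission starts at 12:25, so doors is first.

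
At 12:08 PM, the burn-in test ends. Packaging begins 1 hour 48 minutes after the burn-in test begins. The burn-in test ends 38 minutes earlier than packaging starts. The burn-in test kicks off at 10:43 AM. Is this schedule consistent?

Packaging starts at 10:43 AM + 108 min = 12:31 PM.
The burn-in test ends at 12:31 PM − 38 min = 11:53 AM.
But the burn-in test is also said to end at 12:08 PM — a 15-minute conflict.

No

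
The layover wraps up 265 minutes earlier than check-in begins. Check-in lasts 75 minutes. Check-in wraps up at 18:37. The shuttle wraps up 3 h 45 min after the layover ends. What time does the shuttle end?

Check-in starts at 18:37 − 75 min = 17:22.
The layover ends at 17:22 − 265 min = 12:57.
The shuttle ends at 12:57 + 225 min = 16:42.

16:42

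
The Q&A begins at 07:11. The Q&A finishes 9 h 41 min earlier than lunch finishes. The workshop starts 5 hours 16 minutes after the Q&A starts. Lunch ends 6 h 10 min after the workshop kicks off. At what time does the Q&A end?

The workshop starts at 07:11 + 316 min = 12:27.
Lunch ends at 12:27 + 370 min = 18:37.
The Q&A ends at 18:37 − 581 min = 08:56.

08:56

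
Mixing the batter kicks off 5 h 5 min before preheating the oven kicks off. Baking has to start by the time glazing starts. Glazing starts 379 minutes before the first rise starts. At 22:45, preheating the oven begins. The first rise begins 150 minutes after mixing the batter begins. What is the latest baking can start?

13:51

Mixing the batter starts at 22:45 − 305 min = 17:40.
The first rise starts at 17:40 + 150 min = 20:10.
Glazing starts at 20:10 − 379 min = 13:51.
Baking is bounded by glazing, so the latest it can start is 13:51.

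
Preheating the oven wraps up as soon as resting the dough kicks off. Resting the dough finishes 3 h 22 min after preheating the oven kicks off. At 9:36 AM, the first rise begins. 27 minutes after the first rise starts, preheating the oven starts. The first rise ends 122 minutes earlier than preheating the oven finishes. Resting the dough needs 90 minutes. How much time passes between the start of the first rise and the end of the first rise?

Preheating the oven starts at 9:36 AM + 27 min = 10:03 AM.
Resting the dough ends at 10:03 AM + 202 min = 1:25 PM.
Resting the dough starts at 1:25 PM − 90 min = 11:55 AM.
So preheating the oven ends at 11:55 AM.
The first rise ends at 11:55 AM − 122 min = 9:53 AM.
From 9:36 AM to 9:53 AM is 17 minutes.

17 minutes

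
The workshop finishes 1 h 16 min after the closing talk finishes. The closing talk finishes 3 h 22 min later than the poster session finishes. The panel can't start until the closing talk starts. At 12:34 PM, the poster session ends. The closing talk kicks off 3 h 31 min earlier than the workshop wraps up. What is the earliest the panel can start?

1:41 PM

The closing talk ends at 12:34 PM + 202 min = 3:56 PM.
The workshop ends at 3:56 PM + 76 min = 5:12 PM.
The closing talk starts at 5:12 PM − 211 min = 1:41 PM.
The panel is bounded by the closing talk, so the earliest it can start is 1:41 PM.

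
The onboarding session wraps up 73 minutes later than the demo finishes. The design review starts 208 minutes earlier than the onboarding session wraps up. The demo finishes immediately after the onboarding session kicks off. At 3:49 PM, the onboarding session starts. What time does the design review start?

The demo ends at 3:49 PM.
The onboarding session ends at 3:49 PM + 73 min = 5:02 PM.
The design review starts at 5:02 PM − 208 min = 1:34 PM.

1:34 PM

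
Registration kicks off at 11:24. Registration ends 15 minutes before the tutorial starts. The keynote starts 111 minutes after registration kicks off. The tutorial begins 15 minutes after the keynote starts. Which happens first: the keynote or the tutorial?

the keynote

The keynote starts at 11:24 + 111 min = 13:15.
The tutorial starts at 13:15 + 15 min = 13:30.
The keynote starts at 13:15 and the tutorial starts at 13:30, so the keynote is first.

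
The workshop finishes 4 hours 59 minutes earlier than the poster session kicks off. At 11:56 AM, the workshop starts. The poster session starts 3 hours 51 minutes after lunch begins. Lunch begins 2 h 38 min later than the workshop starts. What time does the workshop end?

1:26 PM

Lunch starts at 11:56 AM + 158 min = 2:34 PM.
The poster session starts at 2:34 PM + 231 min = 6:25 PM.
The workshop ends at 6:25 PM − 299 min = 1:26 PM.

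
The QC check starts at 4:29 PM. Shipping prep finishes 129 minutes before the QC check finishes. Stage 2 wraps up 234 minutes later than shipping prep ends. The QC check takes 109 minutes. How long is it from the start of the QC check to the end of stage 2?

The QC check ends at 4:29 PM + 109 min = 6:18 PM.
Shipping prep ends at 6:18 PM − 129 min = 4:09 PM.
Stage 2 ends at 4:09 PM + 234 min = 8:03 PM.
From 4:29 PM to 8:03 PM is 3 h 34 min.

3 h 34 min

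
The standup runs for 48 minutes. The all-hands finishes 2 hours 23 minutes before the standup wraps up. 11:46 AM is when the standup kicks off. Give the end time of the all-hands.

The standup ends at 11:46 AM + 48 min = 12:34 PM.
The all-hands ends at 12:34 PM − 143 min = 10:11 AM.

10:11 AM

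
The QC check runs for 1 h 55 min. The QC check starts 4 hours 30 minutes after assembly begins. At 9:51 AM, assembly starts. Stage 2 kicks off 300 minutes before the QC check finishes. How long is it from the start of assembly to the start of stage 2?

1 hour 25 minutes

The QC check starts at 9:51 AM + 270 min = 2:21 PM.
The QC check ends at 2:21 PM + 115 min = 4:16 PM.
Stage 2 starts at 4:16 PM − 300 min = 11:16 AM.
From 9:51 AM to 11:16 AM is 1 hour 25 minutes.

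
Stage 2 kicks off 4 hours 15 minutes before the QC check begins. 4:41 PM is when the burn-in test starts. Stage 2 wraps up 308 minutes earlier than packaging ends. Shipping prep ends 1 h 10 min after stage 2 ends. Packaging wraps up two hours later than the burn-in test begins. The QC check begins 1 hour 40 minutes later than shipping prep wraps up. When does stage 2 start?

Packaging ends at 4:41 PM + 120 min = 6:41 PM.
Stage 2 ends at 6:41 PM − 308 min = 1:33 PM.
Shipping prep ends at 1:33 PM + 70 min = 2:43 PM.
The QC check starts at 2:43 PM + 100 min = 4:23 PM.
Stage 2 starts at 4:23 PM − 255 min = 12:08 PM.

12:08 PM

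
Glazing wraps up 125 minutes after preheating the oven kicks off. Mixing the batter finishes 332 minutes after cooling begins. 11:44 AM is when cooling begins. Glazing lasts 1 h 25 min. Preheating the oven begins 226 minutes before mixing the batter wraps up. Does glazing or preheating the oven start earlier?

Mixing the batter ends at 11:44 AM + 332 min = 5:16 PM.
Preheating the oven starts at 5:16 PM − 226 min = 1:30 PM.
Glazing ends at 1:30 PM + 125 min = 3:35 PM.
Glazing starts at 3:35 PM − 85 min = 2:10 PM.
Glazing starts at 2:10 PM and preheating the oven starts at 1:30 PM, so preheating the oven is first.

preheating the oven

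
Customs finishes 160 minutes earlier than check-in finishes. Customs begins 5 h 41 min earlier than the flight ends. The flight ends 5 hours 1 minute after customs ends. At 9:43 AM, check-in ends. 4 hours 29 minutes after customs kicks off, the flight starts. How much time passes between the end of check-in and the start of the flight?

1 hour 9 minutes

Customs ends at 9:43 AM − 160 min = 7:03 AM.
The flight ends at 7:03 AM + 301 min = 12:04 PM.
Customs starts at 12:04 PM − 341 min = 6:23 AM.
The flight starts at 6:23 AM + 269 min = 10:52 AM.
From 9:43 AM to 10:52 AM is 1 hour 9 minutes.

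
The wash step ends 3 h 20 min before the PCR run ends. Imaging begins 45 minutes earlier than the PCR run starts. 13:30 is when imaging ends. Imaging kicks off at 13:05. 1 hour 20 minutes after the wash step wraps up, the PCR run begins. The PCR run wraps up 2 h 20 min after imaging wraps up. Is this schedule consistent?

Yes

The PCR run ends at 13:30 + 140 min = 15:50.
The wash step ends at 15:50 − 200 min = 12:30.
The PCR run starts at 12:30 + 80 min = 13:50.
Imaging starts at 13:50 − 45 min = 13:05.
That matches the stated 13:05, so the schedule is consistent.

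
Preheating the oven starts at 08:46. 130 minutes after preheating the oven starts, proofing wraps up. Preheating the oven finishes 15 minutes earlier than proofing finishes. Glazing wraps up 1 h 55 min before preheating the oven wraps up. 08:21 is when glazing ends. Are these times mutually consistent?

Proofing ends at 08:46 + 130 min = 10:56.
Preheating the oven ends at 10:56 − 15 min = 10:41.
Glazing ends at 10:41 − 115 min = 08:46.
But glazing is also said to end at 08:21 — a 25-minute conflict.

No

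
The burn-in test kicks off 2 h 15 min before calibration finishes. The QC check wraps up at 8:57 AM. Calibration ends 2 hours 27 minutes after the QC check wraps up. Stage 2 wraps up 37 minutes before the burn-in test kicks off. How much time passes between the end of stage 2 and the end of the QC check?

25 minutes

Calibration ends at 8:57 AM + 147 min = 11:24 AM.
The burn-in test starts at 11:24 AM − 135 min = 9:09 AM.
Stage 2 ends at 9:09 AM − 37 min = 8:32 AM.
From 8:32 AM to 8:57 AM is 25 minutes.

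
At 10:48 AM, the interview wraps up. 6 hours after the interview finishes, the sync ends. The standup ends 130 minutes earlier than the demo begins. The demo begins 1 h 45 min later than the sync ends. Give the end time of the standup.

4:23 PM

The sync ends at 10:48 AM + 360 min = 4:48 PM.
The demo starts at 4:48 PM + 105 min = 6:33 PM.
The standup ends at 6:33 PM − 130 min = 4:23 PM.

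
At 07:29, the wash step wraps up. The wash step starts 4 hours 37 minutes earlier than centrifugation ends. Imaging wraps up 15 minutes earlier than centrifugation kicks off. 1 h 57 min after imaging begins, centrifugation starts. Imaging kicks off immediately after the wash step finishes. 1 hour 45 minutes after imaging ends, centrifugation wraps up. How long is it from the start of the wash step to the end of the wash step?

1 h 10 min

Imaging starts at 07:29.
Centrifugation starts at 07:29 + 117 min = 09:26.
Imaging ends at 09:26 − 15 min = 09:11.
Centrifugation ends at 09:11 + 105 min = 10:56.
The wash step starts at 10:56 − 277 min = 06:19.
From 06:19 to 07:29 is 1 h 10 min.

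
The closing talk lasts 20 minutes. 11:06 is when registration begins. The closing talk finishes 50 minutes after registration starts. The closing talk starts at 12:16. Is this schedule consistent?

No

The closing talk ends at 11:06 + 50 min = 11:56.
The closing talk starts at 11:56 − 20 min = 11:36.
But the closing talk is also said to start at 12:16 — a 40-minute conflict.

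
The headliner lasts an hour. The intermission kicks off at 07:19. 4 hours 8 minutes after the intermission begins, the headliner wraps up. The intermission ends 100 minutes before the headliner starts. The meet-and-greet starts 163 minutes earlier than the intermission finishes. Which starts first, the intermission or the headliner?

The headliner ends at 07:19 + 248 min = 11:27.
The headliner starts at 11:27 − 60 min = 10:27.
The intermission starts at 07:19 and the headliner starts at 10:27, so the intermission is first.

the intermission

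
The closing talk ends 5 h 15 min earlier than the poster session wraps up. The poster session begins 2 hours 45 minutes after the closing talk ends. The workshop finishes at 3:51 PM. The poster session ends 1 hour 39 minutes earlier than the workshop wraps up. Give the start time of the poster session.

The poster session ends at 3:51 PM − 99 min = 2:12 PM.
The closing talk ends at 2:12 PM − 315 min = 8:57 AM.
The poster session starts at 8:57 AM + 165 min = 11:42 AM.

11:42 AM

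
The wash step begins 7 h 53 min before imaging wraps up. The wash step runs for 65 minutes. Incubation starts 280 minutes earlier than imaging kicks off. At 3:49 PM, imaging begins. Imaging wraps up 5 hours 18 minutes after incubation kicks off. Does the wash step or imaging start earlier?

Incubation starts at 3:49 PM − 280 min = 11:09 AM.
Imaging ends at 11:09 AM + 318 min = 4:27 PM.
The wash step starts at 4:27 PM − 473 min = 8:34 AM.
The wash step starts at 8:34 AM and imaging starts at 3:49 PM, so the wash step is first.

the wash step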